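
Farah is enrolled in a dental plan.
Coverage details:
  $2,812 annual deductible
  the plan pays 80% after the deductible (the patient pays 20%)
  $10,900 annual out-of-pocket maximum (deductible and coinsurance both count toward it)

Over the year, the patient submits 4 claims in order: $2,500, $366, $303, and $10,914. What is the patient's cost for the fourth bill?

Bill 1, $2,500: fully absorbed by the deductible. Patient owes $2,500 (running OOP $2,500).
Bill 2, $366: $312 to deductible, leaving $54; coinsurance $54 × 20% = $10.80. Patient pays $322.80; OOP now $2,822.80.
Bill 3, $303: deductible met; 20% of $303 = $60.60. Patient pays $60.60; OOP now $2,883.40.
Bill 4, $10,914: deductible already satisfied, so patient's share is 20% × $10,914 = $2,182.80. Patient pays $2,182.80; OOP now $5,066.20.

$2,182.80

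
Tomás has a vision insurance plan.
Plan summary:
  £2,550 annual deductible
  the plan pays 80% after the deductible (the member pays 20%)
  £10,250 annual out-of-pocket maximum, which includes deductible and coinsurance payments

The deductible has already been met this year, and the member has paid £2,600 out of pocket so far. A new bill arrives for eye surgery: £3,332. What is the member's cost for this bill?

£666.40

The deductible is already satisfied, so the full bill goes to coinsurance.
Coinsurance: £3,332 × 20% = £666.40.
Year-to-date out-of-pocket becomes £2,600 + £666.40 = £3,266.40, still under the £10,250 maximum, so no cap applies.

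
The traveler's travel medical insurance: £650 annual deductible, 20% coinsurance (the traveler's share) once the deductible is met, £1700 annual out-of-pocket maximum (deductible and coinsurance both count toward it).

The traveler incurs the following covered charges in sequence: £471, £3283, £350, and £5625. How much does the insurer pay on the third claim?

Claim 1 (£471): entire amount goes to the deductible. Traveler pays £471; OOP now £471. Insurer: £471 − £471 = £0.
Claim 2 (£3283): £179 to deductible, leaving £3104; 20% of £3104 = £620.80. Traveler owes £799.80 (running OOP £1270.80). Insurer: £3283 − £799.80 = £2483.20.
Claim 3 (£350): 20% coinsurance on £350 = £70. Cost to traveler: £70. OOP to date £1340.80. Insurer: £350 − £70 = £280.

£280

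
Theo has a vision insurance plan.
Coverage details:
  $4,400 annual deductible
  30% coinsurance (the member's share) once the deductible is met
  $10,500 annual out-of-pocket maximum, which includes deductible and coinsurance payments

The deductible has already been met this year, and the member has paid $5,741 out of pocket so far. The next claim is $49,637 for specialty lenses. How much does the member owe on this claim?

$4,759

The deductible is already satisfied, so the full bill goes to coinsurance.
Member's 30% share of $49,637 is $14,891.10.
That would bring total out-of-pocket to $20,632.10, past the $10,500 cap. The member is capped at $10,500 − $5,741 = $4,759 on this claim.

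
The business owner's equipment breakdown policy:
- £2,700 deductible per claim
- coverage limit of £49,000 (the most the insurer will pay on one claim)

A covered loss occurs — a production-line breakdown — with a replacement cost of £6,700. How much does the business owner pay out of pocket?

£2,700

Subtract the deductible: £6,700 − £2,700 = £4,000.
That's under the £49,000 cap, so the insurer reimburses the full £4,000.
The business owner bears the rest of the original loss: £6,700 − £4,000 = £2,700.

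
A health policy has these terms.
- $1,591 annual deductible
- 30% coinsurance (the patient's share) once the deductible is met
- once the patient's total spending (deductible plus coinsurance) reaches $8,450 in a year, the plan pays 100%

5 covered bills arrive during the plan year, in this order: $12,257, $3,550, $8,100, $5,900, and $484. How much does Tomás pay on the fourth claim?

Bill 1, $12,257: $1,591 to deductible, leaving $10,666; patient's 30% is $3,199.80. Patient owes $4,790.80 (running OOP $4,790.80).
Bill 2, $3,550: deductible met; 30% of $3,550 = $1,065. Patient pays $1,065; OOP now $5,855.80.
Bill 3, $8,100: 30% coinsurance on $8,100 = $2,430. Patient owes $2,430 (running OOP $8,285.80).
Bill 4, $5,900: deductible already satisfied, so patient's share is 30% × $5,900 = $1,770. That would push OOP to $10,055.80, over the $8,450 cap, so patient pays $8,450 − $8,285.80 = $164.20.

$164.20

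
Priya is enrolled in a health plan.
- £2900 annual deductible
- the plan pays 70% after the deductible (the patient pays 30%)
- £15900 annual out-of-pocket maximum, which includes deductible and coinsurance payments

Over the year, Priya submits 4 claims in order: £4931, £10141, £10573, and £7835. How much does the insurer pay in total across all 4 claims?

£21406

Claim 1 — £4931: £2900 finishes the deductible; £2031 goes to coinsurance; 30% of £2031 = £609.30. Cost to patient: £3509.30. OOP to date £3509.30. Plan pays £4931 − £3509.30 = £1421.70.
Claim 2 — £10141: 30% coinsurance on £10141 = £3042.30. Patient owes £3042.30 (running OOP £6551.60). Insurer: £10141 − £3042.30 = £7098.70.
Claim 3 — £10573: deductible already satisfied, so patient's share is 30% × £10573 = £3171.90. Patient pays £3171.90; OOP now £9723.50. Plan pays £10573 − £3171.90 = £7401.10.
Claim 4 — £7835: 30% coinsurance on £7835 = £2350.50. Patient owes £2350.50 (running OOP £12074). Insurer: £7835 − £2350.50 = £5484.50.
Insurer total: £1421.70 + £7098.70 + £7401.10 + £5484.50 = £21406.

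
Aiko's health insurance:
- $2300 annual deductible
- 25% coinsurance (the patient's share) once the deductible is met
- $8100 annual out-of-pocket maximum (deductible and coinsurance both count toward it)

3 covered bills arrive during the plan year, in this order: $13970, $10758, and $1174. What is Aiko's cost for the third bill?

$193

Bill 1, $13970: $2300 to deductible, leaving $11670; 25% of $11670 = $2917.50. Cost to patient: $5217.50. OOP to date $5217.50.
Bill 2, $10758: deductible met; 25% of $10758 = $2689.50. Cost to patient: $2689.50. OOP to date $7907.
Bill 3, $1174: deductible met; 25% of $1174 = $293.50. That would push OOP to $8200.50, over the $8100 cap, so patient pays $8100 − $7907 = $193.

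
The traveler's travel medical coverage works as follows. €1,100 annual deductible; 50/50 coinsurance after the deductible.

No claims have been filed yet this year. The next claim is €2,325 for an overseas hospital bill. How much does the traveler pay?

Nothing has been paid toward the €1,100 deductible, so the first €1,100 of this charge is applied there.
The remaining €1,225 (= €2,325 − €1,100) moves to coinsurance.
Traveler's 50% share of €1,225 is €612.50.
So the traveler owes €1,100 + €612.50 = €1,712.50.

€1,712.50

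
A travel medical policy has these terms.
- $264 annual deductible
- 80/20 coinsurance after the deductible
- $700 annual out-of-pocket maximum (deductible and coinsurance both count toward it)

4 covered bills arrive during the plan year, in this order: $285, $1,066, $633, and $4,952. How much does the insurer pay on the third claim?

Bill 1, $285: $264 to deductible, leaving $21; 20% of $21 = $4.20. Traveler pays $268.20; OOP now $268.20. Insurer: $285 − $268.20 = $16.80.
Bill 2, $1,066: deductible already satisfied, so traveler's share is 20% × $1,066 = $213.20. Cost to traveler: $213.20. OOP to date $481.40. Insurer: $1,066 − $213.20 = $852.80.
Bill 3, $633: 20% coinsurance on $633 = $126.60. Traveler owes $126.60 (running OOP $608). Plan pays $633 − $126.60 = $506.40.

$506.40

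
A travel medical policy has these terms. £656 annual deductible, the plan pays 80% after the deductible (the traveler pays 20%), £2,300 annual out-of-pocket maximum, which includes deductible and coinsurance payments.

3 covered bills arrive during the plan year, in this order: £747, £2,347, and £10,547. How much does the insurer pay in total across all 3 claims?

£11,341

Claim 1 (£747): £656 to deductible, leaving £91; traveler's 20% is £18.20. Cost to traveler: £674.20. OOP to date £674.20. Insurer: £747 − £674.20 = £72.80.
Claim 2 (£2,347): deductible already satisfied, so traveler's share is 20% × £2,347 = £469.40. Cost to traveler: £469.40. OOP to date £1,143.60. Plan pays £2,347 − £469.40 = £1,877.60.
Claim 3 (£10,547): 20% coinsurance on £10,547 = £2,109.40. That would push OOP to £3,253, over the £2,300 cap, so traveler pays £2,300 − £1,143.60 = £1,156.40. Insurer: £10,547 − £1,156.40 = £9,390.60.
Insurer total = bills − traveler's total = £13,641 − £2,300 = £11,341.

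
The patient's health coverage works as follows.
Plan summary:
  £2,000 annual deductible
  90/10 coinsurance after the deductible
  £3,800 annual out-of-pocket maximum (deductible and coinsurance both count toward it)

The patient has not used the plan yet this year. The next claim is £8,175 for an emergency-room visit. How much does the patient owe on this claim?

The full £2,000 deductible is still open; £2,000 of this bill applies to it.
That leaves £8,175 − £2,000 = £6,175 for coinsurance.
Coinsurance: £6,175 × 10% = £617.50.
That puts the patient's cost at £2,000 + £617.50 = £2,617.50 before any cap.
Year-to-date out-of-pocket becomes £0 + £2,617.50 = £2,617.50, still under the £3,800 maximum, so no cap applies.

£2,617.50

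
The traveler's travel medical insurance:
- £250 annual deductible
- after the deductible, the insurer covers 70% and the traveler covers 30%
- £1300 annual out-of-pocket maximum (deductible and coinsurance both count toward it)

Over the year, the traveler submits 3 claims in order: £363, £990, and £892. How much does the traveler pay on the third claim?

Claim 1 (£363): £250 finishes the deductible; £113 goes to coinsurance; coinsurance £113 × 30% = £33.90. Traveler owes £283.90 (running OOP £283.90).
Claim 2 (£990): deductible already satisfied, so traveler's share is 30% × £990 = £297. Traveler owes £297 (running OOP £580.90).
Claim 3 (£892): deductible already satisfied, so traveler's share is 30% × £892 = £267.60. Traveler owes £267.60 (running OOP £848.50).

£267.60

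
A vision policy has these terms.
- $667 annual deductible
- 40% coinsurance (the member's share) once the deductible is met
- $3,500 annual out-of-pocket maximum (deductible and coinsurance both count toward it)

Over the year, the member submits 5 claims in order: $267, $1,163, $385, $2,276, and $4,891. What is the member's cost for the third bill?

#1 ($267): entire amount goes to the deductible. Member pays $267; OOP now $267.
#2 ($1,163): deductible takes $400, $763 remains; coinsurance $763 × 40% = $305.20. Member owes $705.20 (running OOP $972.20).
#3 ($385): deductible met; 40% of $385 = $154. Member pays $154; OOP now $1,126.20.

$154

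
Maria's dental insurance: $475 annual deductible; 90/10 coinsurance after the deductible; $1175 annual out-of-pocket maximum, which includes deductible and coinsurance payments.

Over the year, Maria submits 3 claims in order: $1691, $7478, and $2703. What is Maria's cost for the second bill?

Claim 1 — $1691: deductible takes $475, $1216 remains; 10% of $1216 = $121.60. Cost to patient: $596.60. OOP to date $596.60.
Claim 2 — $7478: 10% coinsurance on $7478 = $747.80. That would push OOP to $1344.40, over the $1175 cap, so patient pays $1175 − $596.60 = $578.40.

$578.40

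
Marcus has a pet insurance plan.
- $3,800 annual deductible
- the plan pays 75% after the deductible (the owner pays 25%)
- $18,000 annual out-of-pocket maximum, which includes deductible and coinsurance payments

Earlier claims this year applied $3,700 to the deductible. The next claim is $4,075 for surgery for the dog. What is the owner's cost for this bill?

Remaining deductible: $3,800 − $3,700 = $100.
That leaves $4,075 − $100 = $3,975 for coinsurance.
25% of $3,975 = $993.75 falls to the owner.
So the owner owes $100 + $993.75 = $1,093.75 before any cap.
Total out-of-pocket so far would be $3,700 + $1,093.75 = $4,793.75, below the $18,000 cap — no reduction.

$1,093.75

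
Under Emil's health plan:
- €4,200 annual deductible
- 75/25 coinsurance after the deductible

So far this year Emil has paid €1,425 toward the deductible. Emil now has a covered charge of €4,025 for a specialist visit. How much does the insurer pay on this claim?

Deductible still to meet: €4,200 − €1,425 = €2,775.
The remaining €1,250 (= €4,025 − €2,775) moves to coinsurance.
Patient's 25% share of €1,250 is €312.50.
So the patient owes €2,775 + €312.50 = €3,087.50.
Insurer pays the balance: €4,025 − €3,087.50 = €937.50.

€937.50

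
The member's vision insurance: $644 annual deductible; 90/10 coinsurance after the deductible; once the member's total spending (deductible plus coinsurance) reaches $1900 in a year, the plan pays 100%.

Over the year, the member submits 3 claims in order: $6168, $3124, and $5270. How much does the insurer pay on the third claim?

$4878.80

Claim 1 — $6168: $644 finishes the deductible; $5524 goes to coinsurance; member's 10% is $552.40. Member pays $1196.40; OOP now $1196.40. Plan pays $6168 − $1196.40 = $4971.60.
Claim 2 — $3124: deductible already satisfied, so member's share is 10% × $3124 = $312.40. Cost to member: $312.40. OOP to date $1508.80. Plan pays $3124 − $312.40 = $2811.60.
Claim 3 — $5270: 10% coinsurance on $5270 = $527. OOP would hit $2035.80 > $1900, so the cap limits the member to $1900 − $1508.80 = $391.20. Plan pays $5270 − $391.20 = $4878.80.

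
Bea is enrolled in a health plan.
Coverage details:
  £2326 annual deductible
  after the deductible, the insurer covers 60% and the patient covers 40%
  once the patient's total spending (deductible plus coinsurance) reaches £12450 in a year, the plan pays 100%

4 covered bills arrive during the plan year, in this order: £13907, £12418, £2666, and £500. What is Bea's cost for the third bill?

#1 (£13907): £2326 finishes the deductible; £11581 goes to coinsurance; coinsurance £11581 × 40% = £4632.40. Patient pays £6958.40; OOP now £6958.40.
#2 (£12418): deductible met; 40% of £12418 = £4967.20. Patient pays £4967.20; OOP now £11925.60.
#3 (£2666): deductible already satisfied, so patient's share is 40% × £2666 = £1066.40. Adding that to £11925.60 gives £12992, past the £12450 cap; patient pays only £12450 − £11925.60 = £524.40.

£524.40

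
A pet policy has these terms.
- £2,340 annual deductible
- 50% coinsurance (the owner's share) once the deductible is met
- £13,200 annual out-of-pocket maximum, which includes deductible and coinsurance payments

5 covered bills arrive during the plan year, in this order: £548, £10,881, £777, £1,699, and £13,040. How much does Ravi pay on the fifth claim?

£5,077.50

Claim 1 — £548: entire amount goes to the deductible. Owner pays £548; OOP now £548.
Claim 2 — £10,881: £1,792 to deductible, leaving £9,089; coinsurance £9,089 × 50% = £4,544.50. Owner owes £6,336.50 (running OOP £6,884.50).
Claim 3 — £777: deductible met; 50% of £777 = £388.50. Owner owes £388.50 (running OOP £7,273).
Claim 4 — £1,699: deductible met; 50% of £1,699 = £849.50. Owner pays £849.50; OOP now £8,122.50.
Claim 5 — £13,040: deductible met; 50% of £13,040 = £6,520. OOP would hit £14,642.50 > £13,200, so the cap limits the owner to £13,200 − £8,122.50 = £5,077.50.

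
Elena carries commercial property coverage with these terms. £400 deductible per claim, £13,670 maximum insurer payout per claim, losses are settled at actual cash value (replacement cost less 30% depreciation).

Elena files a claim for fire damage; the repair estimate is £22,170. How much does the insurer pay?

£13,670

At 30% depreciation, ACV = £22,170 − £6,651 = £15,519.
After the deductible, £15,519 − £400 = £15,119 remains.
The £13,670 per-incident cap binds; insurer pays £13,670.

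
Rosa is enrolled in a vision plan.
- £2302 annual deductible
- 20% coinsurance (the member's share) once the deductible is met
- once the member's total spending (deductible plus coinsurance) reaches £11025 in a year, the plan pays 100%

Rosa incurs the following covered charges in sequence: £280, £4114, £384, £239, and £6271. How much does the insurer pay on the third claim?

£307.20

Claim 1 — £280: entire amount goes to the deductible. Member pays £280; OOP now £280. Plan pays £280 − £280 = £0.
Claim 2 — £4114: £2022 finishes the deductible; £2092 goes to coinsurance; member's 20% is £418.40. Member owes £2440.40 (running OOP £2720.40). Plan pays £4114 − £2440.40 = £1673.60.
Claim 3 — £384: deductible met; 20% of £384 = £76.80. Member pays £76.80; OOP now £2797.20. Insurer: £384 − £76.80 = £307.20.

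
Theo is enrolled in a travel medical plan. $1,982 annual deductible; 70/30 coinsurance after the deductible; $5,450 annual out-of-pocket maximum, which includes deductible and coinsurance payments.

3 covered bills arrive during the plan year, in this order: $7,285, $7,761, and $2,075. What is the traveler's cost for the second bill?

$1,877.10

#1 ($7,285): $1,982 finishes the deductible; $5,303 goes to coinsurance; coinsurance $5,303 × 30% = $1,590.90. Traveler pays $3,572.90; OOP now $3,572.90.
#2 ($7,761): deductible met; 30% of $7,761 = $2,328.30. Adding that to $3,572.90 gives $5,901.20, past the $5,450 cap; traveler pays only $5,450 − $3,572.90 = $1,877.10.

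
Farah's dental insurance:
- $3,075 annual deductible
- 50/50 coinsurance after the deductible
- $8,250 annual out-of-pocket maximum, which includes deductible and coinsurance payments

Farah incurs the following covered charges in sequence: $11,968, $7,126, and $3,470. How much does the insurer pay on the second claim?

$6,397.50

Bill 1, $11,968: $3,075 to deductible, leaving $8,893; patient's 50% is $4,446.50. Cost to patient: $7,521.50. OOP to date $7,521.50. Insurer: $11,968 − $7,521.50 = $4,446.50.
Bill 2, $7,126: 50% coinsurance on $7,126 = $3,563. OOP would hit $11,084.50 > $8,250, so the cap limits the patient to $8,250 − $7,521.50 = $728.50. Plan pays $7,126 − $728.50 = $6,397.50.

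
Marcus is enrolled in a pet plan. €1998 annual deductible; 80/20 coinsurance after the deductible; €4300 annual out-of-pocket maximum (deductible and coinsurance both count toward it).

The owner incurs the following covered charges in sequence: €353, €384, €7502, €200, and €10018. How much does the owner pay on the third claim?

Bill 1, €353: all of it applies to the deductible. Cost to owner: €353. OOP to date €353.
Bill 2, €384: fully absorbed by the deductible. Cost to owner: €384. OOP to date €737.
Bill 3, €7502: €1261 to deductible, leaving €6241; 20% of €6241 = €1248.20. Owner pays €2509.20; OOP now €3246.20.

€2509.20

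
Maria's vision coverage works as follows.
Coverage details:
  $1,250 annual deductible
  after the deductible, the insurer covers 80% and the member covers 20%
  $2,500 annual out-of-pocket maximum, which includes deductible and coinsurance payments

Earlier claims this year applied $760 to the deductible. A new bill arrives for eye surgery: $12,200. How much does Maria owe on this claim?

Remaining deductible: $1,250 − $760 = $490.
After the $490 deductible portion, $12,200 − $490 = $11,710 is subject to coinsurance.
20% of $11,710 = $2,342 falls to the member.
Member responsibility before any cap: $490 + $2,342 = $2,832.
That would bring total out-of-pocket to $3,592, past the $2,500 cap. The member is capped at $2,500 − $760 = $1,740 on this claim.

$1,740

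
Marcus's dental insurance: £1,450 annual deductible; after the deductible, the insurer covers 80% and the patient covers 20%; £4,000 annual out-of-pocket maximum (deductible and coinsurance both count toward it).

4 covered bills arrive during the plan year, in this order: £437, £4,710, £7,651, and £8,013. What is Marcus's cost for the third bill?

£1,530.20

Bill 1, £437: fully absorbed by the deductible. Patient pays £437; OOP now £437.
Bill 2, £4,710: £1,013 finishes the deductible; £3,697 goes to coinsurance; coinsurance £3,697 × 20% = £739.40. Patient pays £1,752.40; OOP now £2,189.40.
Bill 3, £7,651: 20% coinsurance on £7,651 = £1,530.20. Patient pays £1,530.20; OOP now £3,719.60.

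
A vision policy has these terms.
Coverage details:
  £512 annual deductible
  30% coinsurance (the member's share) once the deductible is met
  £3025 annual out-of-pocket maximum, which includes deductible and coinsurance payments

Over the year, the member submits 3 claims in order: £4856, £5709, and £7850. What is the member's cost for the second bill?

£1209.80

Claim 1 — £4856: deductible takes £512, £4344 remains; member's 30% is £1303.20. Member pays £1815.20; OOP now £1815.20.
Claim 2 — £5709: deductible met; 30% of £5709 = £1712.70. That would push OOP to £3527.90, over the £3025 cap, so member pays £3025 − £1815.20 = £1209.80.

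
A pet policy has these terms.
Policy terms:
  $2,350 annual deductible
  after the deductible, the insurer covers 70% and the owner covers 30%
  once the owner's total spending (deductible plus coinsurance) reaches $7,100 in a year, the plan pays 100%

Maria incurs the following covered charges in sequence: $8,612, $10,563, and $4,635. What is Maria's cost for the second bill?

$2,871.40

Bill 1, $8,612: $2,350 finishes the deductible; $6,262 goes to coinsurance; owner's 30% is $1,878.60. Owner pays $4,228.60; OOP now $4,228.60.
Bill 2, $10,563: deductible already satisfied, so owner's share is 30% × $10,563 = $3,168.90. OOP would hit $7,397.50 > $7,100, so the cap limits the owner to $7,100 − $4,228.60 = $2,871.40.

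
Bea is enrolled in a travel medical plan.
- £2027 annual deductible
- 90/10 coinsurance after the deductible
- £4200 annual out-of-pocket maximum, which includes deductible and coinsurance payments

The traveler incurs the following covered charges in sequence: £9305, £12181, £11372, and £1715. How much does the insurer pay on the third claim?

£11144.90

Claim 1 — £9305: £2027 to deductible, leaving £7278; 10% of £7278 = £727.80. Cost to traveler: £2754.80. OOP to date £2754.80. Insurer: £9305 − £2754.80 = £6550.20.
Claim 2 — £12181: 10% coinsurance on £12181 = £1218.10. Traveler owes £1218.10 (running OOP £3972.90). Insurer: £12181 − £1218.10 = £10962.90.
Claim 3 — £11372: 10% coinsurance on £11372 = £1137.20. OOP would hit £5110.10 > £4200, so the cap limits the traveler to £4200 − £3972.90 = £227.10. Insurer: £11372 − £227.10 = £11144.90.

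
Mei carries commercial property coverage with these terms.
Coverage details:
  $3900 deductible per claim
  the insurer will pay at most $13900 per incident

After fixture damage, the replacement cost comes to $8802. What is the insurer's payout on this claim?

$4902

After the deductible, $8802 − $3900 = $4902 remains.
$4902 is within the $13900 limit, so the insurer pays $4902.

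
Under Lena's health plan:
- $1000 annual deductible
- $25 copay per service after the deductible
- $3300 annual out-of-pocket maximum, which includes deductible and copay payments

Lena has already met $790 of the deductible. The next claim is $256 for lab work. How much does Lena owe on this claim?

$235

Remaining deductible: $1000 − $790 = $210.
That leaves $256 − $210 = $46 for the copay.
Copay on this service: $25.
That puts the patient's cost at $210 + $25 = $235 before any cap.
Year-to-date out-of-pocket becomes $790 + $235 = $1025, still under the $3300 maximum, so no cap applies.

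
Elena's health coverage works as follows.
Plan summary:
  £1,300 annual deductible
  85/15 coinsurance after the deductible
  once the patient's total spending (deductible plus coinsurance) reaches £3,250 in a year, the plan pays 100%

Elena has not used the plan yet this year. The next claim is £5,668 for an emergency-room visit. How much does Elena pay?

£1,955.20

The full £1,300 deductible is still open; £1,300 of this bill applies to it.
After the £1,300 deductible portion, £5,668 − £1,300 = £4,368 is subject to coinsurance.
Coinsurance: £4,368 × 15% = £655.20.
So the patient owes £1,300 + £655.20 = £1,955.20 before any cap.
Total out-of-pocket so far would be £0 + £1,955.20 = £1,955.20, below the £3,250 cap — no reduction.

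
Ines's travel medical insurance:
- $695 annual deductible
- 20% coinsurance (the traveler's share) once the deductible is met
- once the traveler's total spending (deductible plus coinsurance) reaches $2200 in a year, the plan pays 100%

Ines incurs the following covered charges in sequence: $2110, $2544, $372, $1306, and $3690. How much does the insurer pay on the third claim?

$297.60

#1 ($2110): $695 finishes the deductible; $1415 goes to coinsurance; traveler's 20% is $283. Cost to traveler: $978. OOP to date $978. Insurer: $2110 − $978 = $1132.
#2 ($2544): 20% coinsurance on $2544 = $508.80. Traveler owes $508.80 (running OOP $1486.80). Insurer: $2544 − $508.80 = $2035.20.
#3 ($372): deductible already satisfied, so traveler's share is 20% × $372 = $74.40. Traveler owes $74.40 (running OOP $1561.20). Plan pays $372 − $74.40 = $297.60.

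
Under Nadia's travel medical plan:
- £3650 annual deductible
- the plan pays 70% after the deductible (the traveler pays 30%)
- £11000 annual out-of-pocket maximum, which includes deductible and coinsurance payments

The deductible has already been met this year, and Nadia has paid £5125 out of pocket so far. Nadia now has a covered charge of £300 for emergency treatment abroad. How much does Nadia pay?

£90

With the deductible met, the entire £300 is subject to coinsurance.
30% of £300 = £90 falls to the traveler.
Total out-of-pocket so far would be £5125 + £90 = £5215, below the £11000 cap — no reduction.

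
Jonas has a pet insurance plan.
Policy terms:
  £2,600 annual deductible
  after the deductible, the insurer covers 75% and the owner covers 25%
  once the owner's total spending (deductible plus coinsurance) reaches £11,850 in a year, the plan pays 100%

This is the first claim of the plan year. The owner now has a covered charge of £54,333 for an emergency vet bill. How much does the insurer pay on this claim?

£42,483

Deductible not yet touched, so the first £2,600 of the bill goes to the deductible.
The remaining £51,733 (= £54,333 − £2,600) moves to coinsurance.
25% of £51,733 = £12,933.25 falls to the owner.
So the owner owes £2,600 + £12,933.25 = £15,533.25 before any cap.
That would bring total out-of-pocket to £15,533.25, past the £11,850 cap. The owner is capped at £11,850 − £0 = £11,850 on this claim.
The plan picks up £54,333 − £11,850 = £42,483.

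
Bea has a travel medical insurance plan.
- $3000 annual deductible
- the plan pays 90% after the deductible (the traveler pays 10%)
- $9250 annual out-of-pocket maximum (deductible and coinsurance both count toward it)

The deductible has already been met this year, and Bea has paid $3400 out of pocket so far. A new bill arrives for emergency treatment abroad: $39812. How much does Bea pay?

The deductible is already satisfied, so the full bill goes to coinsurance.
Traveler's 10% share of $39812 is $3981.20.
Year-to-date out-of-pocket becomes $3400 + $3981.20 = $7381.20, still under the $9250 maximum, so no cap applies.

$3981.20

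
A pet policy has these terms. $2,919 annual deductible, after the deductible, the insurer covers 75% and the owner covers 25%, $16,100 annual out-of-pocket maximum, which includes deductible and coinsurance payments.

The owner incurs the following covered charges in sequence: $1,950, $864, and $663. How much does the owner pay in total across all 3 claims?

$3,058.50

Bill 1, $1,950: all of it applies to the deductible. Owner owes $1,950 (running OOP $1,950).
Bill 2, $864: entire amount goes to the deductible. Owner pays $864; OOP now $2,814.
Bill 3, $663: $105 finishes the deductible; $558 goes to coinsurance; 25% of $558 = $139.50. Cost to owner: $244.50. OOP to date $3,058.50.
Total paid by the owner: $1,950 + $864 + $244.50 = $3,058.50.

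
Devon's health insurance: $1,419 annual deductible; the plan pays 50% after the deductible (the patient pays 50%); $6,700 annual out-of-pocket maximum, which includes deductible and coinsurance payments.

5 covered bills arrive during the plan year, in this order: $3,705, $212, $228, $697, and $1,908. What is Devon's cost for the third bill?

Claim 1 ($3,705): $1,419 finishes the deductible; $2,286 goes to coinsurance; 50% of $2,286 = $1,143. Patient pays $2,562; OOP now $2,562.
Claim 2 ($212): 50% coinsurance on $212 = $106. Patient pays $106; OOP now $2,668.
Claim 3 ($228): deductible already satisfied, so patient's share is 50% × $228 = $114. Patient owes $114 (running OOP $2,782).

$114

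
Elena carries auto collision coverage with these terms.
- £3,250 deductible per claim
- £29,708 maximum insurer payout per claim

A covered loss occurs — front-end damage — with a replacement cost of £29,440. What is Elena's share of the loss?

Less the £3,250 deductible: £29,440 − £3,250 = £26,190.
That's under the £29,708 cap, so the insurer reimburses the full £26,190.
The driver bears the rest of the original loss: £29,440 − £26,190 = £3,250.

£3,250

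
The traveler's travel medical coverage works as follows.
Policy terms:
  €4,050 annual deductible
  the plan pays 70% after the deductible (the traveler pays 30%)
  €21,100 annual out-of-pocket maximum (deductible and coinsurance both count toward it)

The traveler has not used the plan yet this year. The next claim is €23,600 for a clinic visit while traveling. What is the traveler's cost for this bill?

€9,915

Deductible not yet touched, so the first €4,050 of the bill goes to the deductible.
After the €4,050 deductible portion, €23,600 − €4,050 = €19,550 is subject to coinsurance.
Traveler's 30% share of €19,550 is €5,865.
Traveler responsibility before any cap: €4,050 + €5,865 = €9,915.
Year-to-date out-of-pocket becomes €0 + €9,915 = €9,915, still under the €21,100 maximum, so no cap applies.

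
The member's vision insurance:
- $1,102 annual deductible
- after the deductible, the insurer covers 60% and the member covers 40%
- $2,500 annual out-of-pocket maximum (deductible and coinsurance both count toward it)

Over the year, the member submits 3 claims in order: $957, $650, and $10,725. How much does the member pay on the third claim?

Bill 1, $957: entire amount goes to the deductible. Member pays $957; OOP now $957.
Bill 2, $650: deductible takes $145, $505 remains; 40% of $505 = $202. Member pays $347; OOP now $1,304.
Bill 3, $10,725: deductible met; 40% of $10,725 = $4,290. OOP would hit $5,594 > $2,500, so the cap limits the member to $2,500 − $1,304 = $1,196.

$1,196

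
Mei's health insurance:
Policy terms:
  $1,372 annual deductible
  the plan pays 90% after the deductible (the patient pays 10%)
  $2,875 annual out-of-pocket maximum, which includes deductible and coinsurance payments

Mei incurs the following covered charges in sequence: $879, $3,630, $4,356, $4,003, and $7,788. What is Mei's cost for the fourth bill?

$400.30

#1 ($879): entire amount goes to the deductible. Patient owes $879 (running OOP $879).
#2 ($3,630): $493 to deductible, leaving $3,137; patient's 10% is $313.70. Patient owes $806.70 (running OOP $1,685.70).
#3 ($4,356): deductible already satisfied, so patient's share is 10% × $4,356 = $435.60. Patient pays $435.60; OOP now $2,121.30.
#4 ($4,003): deductible met; 10% of $4,003 = $400.30. Patient pays $400.30; OOP now $2,521.60.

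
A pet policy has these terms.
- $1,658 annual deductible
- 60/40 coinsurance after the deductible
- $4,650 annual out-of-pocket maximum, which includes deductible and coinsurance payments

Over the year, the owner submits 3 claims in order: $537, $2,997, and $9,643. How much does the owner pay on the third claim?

$2,241.60

Bill 1, $537: all of it applies to the deductible. Cost to owner: $537. OOP to date $537.
Bill 2, $2,997: deductible takes $1,121, $1,876 remains; coinsurance $1,876 × 40% = $750.40. Owner pays $1,871.40; OOP now $2,408.40.
Bill 3, $9,643: deductible met; 40% of $9,643 = $3,857.20. That would push OOP to $6,265.60, over the $4,650 cap, so owner pays $4,650 − $2,408.40 = $2,241.60.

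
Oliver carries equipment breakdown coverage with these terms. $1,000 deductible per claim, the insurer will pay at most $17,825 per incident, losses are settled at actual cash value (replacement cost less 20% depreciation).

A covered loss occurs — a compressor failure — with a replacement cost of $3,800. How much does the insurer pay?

Actual cash value after 20% depreciation: $3,800 × 80% = $3,040.
Less the $1,000 deductible: $3,040 − $1,000 = $2,040.
$2,040 is within the $17,825 limit, so the insurer pays $2,040.

$2,040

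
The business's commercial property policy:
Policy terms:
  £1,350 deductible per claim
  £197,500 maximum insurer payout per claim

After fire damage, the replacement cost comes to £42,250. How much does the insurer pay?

£40,900

After the deductible, £42,250 − £1,350 = £40,900 remains.
£40,900 ≤ £197,500, so the limit doesn't bind; insurer pays £40,900.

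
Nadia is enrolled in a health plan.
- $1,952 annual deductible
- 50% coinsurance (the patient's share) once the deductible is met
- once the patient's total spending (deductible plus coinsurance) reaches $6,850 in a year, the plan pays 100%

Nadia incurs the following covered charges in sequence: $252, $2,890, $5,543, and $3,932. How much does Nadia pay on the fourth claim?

$1,531.50

Claim 1 — $252: fully absorbed by the deductible. Patient owes $252 (running OOP $252).
Claim 2 — $2,890: $1,700 to deductible, leaving $1,190; patient's 50% is $595. Patient owes $2,295 (running OOP $2,547).
Claim 3 — $5,543: 50% coinsurance on $5,543 = $2,771.50. Cost to patient: $2,771.50. OOP to date $5,318.50.
Claim 4 — $3,932: deductible already satisfied, so patient's share is 50% × $3,932 = $1,966. OOP would hit $7,284.50 > $6,850, so the cap limits the patient to $6,850 − $5,318.50 = $1,531.50.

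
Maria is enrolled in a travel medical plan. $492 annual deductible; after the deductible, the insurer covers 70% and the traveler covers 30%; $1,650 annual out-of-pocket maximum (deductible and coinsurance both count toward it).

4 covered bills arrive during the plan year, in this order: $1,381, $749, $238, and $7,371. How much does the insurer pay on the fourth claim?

$6,775.80

#1 ($1,381): deductible takes $492, $889 remains; coinsurance $889 × 30% = $266.70. Cost to traveler: $758.70. OOP to date $758.70. Plan pays $1,381 − $758.70 = $622.30.
#2 ($749): 30% coinsurance on $749 = $224.70. Cost to traveler: $224.70. OOP to date $983.40. Insurer: $749 − $224.70 = $524.30.
#3 ($238): deductible already satisfied, so traveler's share is 30% × $238 = $71.40. Traveler owes $71.40 (running OOP $1,054.80). Plan pays $238 − $71.40 = $166.60.
#4 ($7,371): deductible met; 30% of $7,371 = $2,211.30. OOP would hit $3,266.10 > $1,650, so the cap limits the traveler to $1,650 − $1,054.80 = $595.20. Insurer: $7,371 − $595.20 = $6,775.80.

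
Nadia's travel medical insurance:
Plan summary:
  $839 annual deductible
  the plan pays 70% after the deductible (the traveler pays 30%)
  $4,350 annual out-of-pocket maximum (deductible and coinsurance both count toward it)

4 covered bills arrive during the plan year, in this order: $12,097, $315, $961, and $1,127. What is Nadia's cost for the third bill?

Claim 1 ($12,097): $839 finishes the deductible; $11,258 goes to coinsurance; coinsurance $11,258 × 30% = $3,377.40. Cost to traveler: $4,216.40. OOP to date $4,216.40.
Claim 2 ($315): deductible already satisfied, so traveler's share is 30% × $315 = $94.50. Traveler pays $94.50; OOP now $4,310.90.
Claim 3 ($961): deductible met; 30% of $961 = $288.30. OOP would hit $4,599.20 > $4,350, so the cap limits the traveler to $4,350 − $4,310.90 = $39.10.

$39.10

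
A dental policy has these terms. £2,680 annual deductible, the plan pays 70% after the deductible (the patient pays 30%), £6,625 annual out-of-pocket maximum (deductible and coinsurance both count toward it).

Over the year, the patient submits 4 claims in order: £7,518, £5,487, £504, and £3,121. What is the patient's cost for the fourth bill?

£696.30

Claim 1 — £7,518: deductible takes £2,680, £4,838 remains; 30% of £4,838 = £1,451.40. Cost to patient: £4,131.40. OOP to date £4,131.40.
Claim 2 — £5,487: deductible met; 30% of £5,487 = £1,646.10. Patient pays £1,646.10; OOP now £5,777.50.
Claim 3 — £504: deductible already satisfied, so patient's share is 30% × £504 = £151.20. Patient pays £151.20; OOP now £5,928.70.
Claim 4 — £3,121: 30% coinsurance on £3,121 = £936.30. That would push OOP to £6,865, over the £6,625 cap, so patient pays £6,625 − £5,928.70 = £696.30.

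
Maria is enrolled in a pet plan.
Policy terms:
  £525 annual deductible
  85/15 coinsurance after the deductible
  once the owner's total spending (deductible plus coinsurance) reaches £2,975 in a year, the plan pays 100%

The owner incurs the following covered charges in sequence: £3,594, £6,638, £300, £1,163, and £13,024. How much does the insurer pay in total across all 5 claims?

Bill 1, £3,594: £525 to deductible, leaving £3,069; coinsurance £3,069 × 15% = £460.35. Owner pays £985.35; OOP now £985.35. Plan pays £3,594 − £985.35 = £2,608.65.
Bill 2, £6,638: 15% coinsurance on £6,638 = £995.70. Owner owes £995.70 (running OOP £1,981.05). Plan pays £6,638 − £995.70 = £5,642.30.
Bill 3, £300: deductible already satisfied, so owner's share is 15% × £300 = £45. Owner owes £45 (running OOP £2,026.05). Insurer: £300 − £45 = £255.
Bill 4, £1,163: deductible met; 15% of £1,163 = £174.45. Owner owes £174.45 (running OOP £2,200.50). Plan pays £1,163 − £174.45 = £988.55.
Bill 5, £13,024: deductible already satisfied, so owner's share is 15% × £13,024 = £1,953.60. That would push OOP to £4,154.10, over the £2,975 cap, so owner pays £2,975 − £2,200.50 = £774.50. Insurer: £13,024 − £774.50 = £12,249.50.
Insurer total: £2,608.65 + £5,642.30 + £255 + £988.55 + £12,249.50 = £21,744.

£21,744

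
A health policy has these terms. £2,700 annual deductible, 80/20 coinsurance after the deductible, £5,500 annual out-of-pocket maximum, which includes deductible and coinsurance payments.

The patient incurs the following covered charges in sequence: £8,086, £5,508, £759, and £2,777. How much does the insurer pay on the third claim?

Claim 1 (£8,086): £2,700 to deductible, leaving £5,386; 20% of £5,386 = £1,077.20. Cost to patient: £3,777.20. OOP to date £3,777.20. Plan pays £8,086 − £3,777.20 = £4,308.80.
Claim 2 (£5,508): 20% coinsurance on £5,508 = £1,101.60. Patient pays £1,101.60; OOP now £4,878.80. Plan pays £5,508 − £1,101.60 = £4,406.40.
Claim 3 (£759): deductible met; 20% of £759 = £151.80. Cost to patient: £151.80. OOP to date £5,030.60. Insurer: £759 − £151.80 = £607.20.

£607.20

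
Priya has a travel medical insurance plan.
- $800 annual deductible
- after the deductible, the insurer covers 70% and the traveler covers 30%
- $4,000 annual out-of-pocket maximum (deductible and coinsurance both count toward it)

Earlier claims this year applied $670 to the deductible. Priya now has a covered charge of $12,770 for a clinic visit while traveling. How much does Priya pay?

Remaining deductible: $800 − $670 = $130.
That leaves $12,770 − $130 = $12,640 for coinsurance.
Traveler's 30% share of $12,640 is $3,792.
So the traveler owes $130 + $3,792 = $3,922 before any cap.
Adding $3,922 to the $670 already spent would give $4,592, which exceeds the $4,000 cap; the traveler pays just $4,000 − $670 = $3,330.

$3,330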